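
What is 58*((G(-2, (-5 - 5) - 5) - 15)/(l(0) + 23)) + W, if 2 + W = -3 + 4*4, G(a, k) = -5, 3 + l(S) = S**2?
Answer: -47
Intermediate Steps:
l(S) = -3 + S**2
W = 11 (W = -2 + (-3 + 4*4) = -2 + (-3 + 16) = -2 + 13 = 11)
58*((G(-2, (-5 - 5) - 5) - 15)/(l(0) + 23)) + W = 58*((-5 - 15)/((-3 + 0**2) + 23)) + 11 = 58*(-20/((-3 + 0) + 23)) + 11 = 58*(-20/(-3 + 23)) + 11 = 58*(-20/20) + 11 = 58*(-20*1/20) + 11 = 58*(-1) + 11 = -58 + 11 = -47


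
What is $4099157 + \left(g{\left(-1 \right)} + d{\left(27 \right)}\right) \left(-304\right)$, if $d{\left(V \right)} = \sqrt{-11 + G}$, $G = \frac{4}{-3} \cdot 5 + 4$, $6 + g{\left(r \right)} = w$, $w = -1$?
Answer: $4101285 - \frac{304 i \sqrt{123}}{3} \approx 4.1013 \cdot 10^{6} - 1123.8 i$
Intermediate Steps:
$g{\left(r \right)} = -7$ ($g{\left(r \right)} = -6 - 1 = -7$)
$G = - \frac{8}{3}$ ($G = 4 \left(- \frac{1}{3}\right) 5 + 4 = \left(- \frac{4}{3}\right) 5 + 4 = - \frac{20}{3} + 4 = - \frac{8}{3} \approx -2.6667$)
$d{\left(V \right)} = \frac{i \sqrt{123}}{3}$ ($d{\left(V \right)} = \sqrt{-11 - \frac{8}{3}} = \sqrt{- \frac{41}{3}} = \frac{i \sqrt{123}}{3}$)
$4099157 + \left(g{\left(-1 \right)} + d{\left(27 \right)}\right) \left(-304\right) = 4099157 + \left(-7 + \frac{i \sqrt{123}}{3}\right) \left(-304\right) = 4099157 + \left(2128 - \frac{304 i \sqrt{123}}{3}\right) = 4101285 - \frac{304 i \sqrt{123}}{3}$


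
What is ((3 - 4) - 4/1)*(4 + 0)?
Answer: -20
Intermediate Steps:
((3 - 4) - 4/1)*(4 + 0) = (-1 - 4*1)*4 = (-1 - 4)*4 = -5*4 = -20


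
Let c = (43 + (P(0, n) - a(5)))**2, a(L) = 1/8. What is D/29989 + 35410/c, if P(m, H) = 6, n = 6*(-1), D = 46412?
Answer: 75057784332/4584748309 ≈ 16.371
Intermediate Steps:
a(L) = 1/8
n = -6
c = 152881/64 (c = (43 + (6 - 1*1/8))**2 = (43 + (6 - 1/8))**2 = (43 + 47/8)**2 = (391/8)**2 = 152881/64 ≈ 2388.8)
D/29989 + 35410/c = 46412/29989 + 35410/(152881/64) = 46412*(1/29989) + 35410*(64/152881) = 46412/29989 + 2266240/152881 = 75057784332/4584748309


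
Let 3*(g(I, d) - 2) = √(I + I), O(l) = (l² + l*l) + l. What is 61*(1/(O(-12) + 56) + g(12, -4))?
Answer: 40565/332 + 122*√6/3 ≈ 221.80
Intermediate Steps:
O(l) = l + 2*l² (O(l) = (l² + l²) + l = 2*l² + l = l + 2*l²)
g(I, d) = 2 + √2*√I/3 (g(I, d) = 2 + √(I + I)/3 = 2 + √(2*I)/3 = 2 + (√2*√I)/3 = 2 + √2*√I/3)
61*(1/(O(-12) + 56) + g(12, -4)) = 61*(1/(-12*(1 + 2*(-12)) + 56) + (2 + √2*√12/3)) = 61*(1/(-12*(1 - 24) + 56) + (2 + √2*(2*√3)/3)) = 61*(1/(-12*(-23) + 56) + (2 + 2*√6/3)) = 61*(1/(276 + 56) + (2 + 2*√6/3)) = 61*(1/332 + (2 + 2*√6/3)) = 61*(665/332 + 2*√6/3) = 40565/332 + 122*√6/3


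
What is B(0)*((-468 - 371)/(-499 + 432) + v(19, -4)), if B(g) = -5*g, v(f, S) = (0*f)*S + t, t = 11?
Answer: 0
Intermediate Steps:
v(f, S) = 11 (v(f, S) = (0*f)*S + 11 = 0*S + 11 = 0 + 11 = 11)
B(0)*((-468 - 371)/(-499 + 432) + v(19, -4)) = (-5*0)*((-468 - 371)/(-499 + 432) + 11) = 0*(-839/(-67) + 11) = 0*(-839*(-1/67) + 11) = 0*(839/67 + 11) = 0*(1576/67) = 0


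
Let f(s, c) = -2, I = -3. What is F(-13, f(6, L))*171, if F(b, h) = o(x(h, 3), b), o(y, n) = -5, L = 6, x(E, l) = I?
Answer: -855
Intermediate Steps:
x(E, l) = -3
F(b, h) = -5
F(-13, f(6, L))*171 = -5*171 = -855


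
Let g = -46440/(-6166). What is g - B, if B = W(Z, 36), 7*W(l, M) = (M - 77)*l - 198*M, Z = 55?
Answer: 29090329/21581 ≈ 1348.0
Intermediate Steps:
g = 23220/3083 (g = -46440*(-1/6166) = 23220/3083 ≈ 7.5316)
W(l, M) = -198*M/7 + l*(-77 + M)/7 (W(l, M) = ((M - 77)*l - 198*M)/7 = ((-77 + M)*l - 198*M)/7 = (l*(-77 + M) - 198*M)/7 = (-198*M + l*(-77 + M))/7 = -198*M/7 + l*(-77 + M)/7)
B = -9383/7 (B = -11*55 - 198/7*36 + (1/7)*36*55 = -605 - 7128/7 + 1980/7 = -9383/7 ≈ -1340.4)
g - B = 23220/3083 - 1*(-9383/7) = 23220/3083 + 9383/7 = 29090329/21581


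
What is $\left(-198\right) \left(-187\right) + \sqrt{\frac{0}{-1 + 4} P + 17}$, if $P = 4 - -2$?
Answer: $37026 + \sqrt{17} \approx 37030.0$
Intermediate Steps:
$P = 6$ ($P = 4 + 2 = 6$)
$\left(-198\right) \left(-187\right) + \sqrt{\frac{0}{-1 + 4} P + 17} = \left(-198\right) \left(-187\right) + \sqrt{\frac{0}{-1 + 4} \cdot 6 + 17} = 37026 + \sqrt{\frac{0}{3} \cdot 6 + 17} = 37026 + \sqrt{0 \cdot \frac{1}{3} \cdot 6 + 17} = 37026 + \sqrt{0 \cdot 6 + 17} = 37026 + \sqrt{0 + 17} = 37026 + \sqrt{17}$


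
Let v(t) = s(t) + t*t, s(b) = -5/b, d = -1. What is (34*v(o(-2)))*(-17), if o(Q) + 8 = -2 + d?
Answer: -772208/11 ≈ -70201.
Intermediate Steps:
o(Q) = -11 (o(Q) = -8 + (-2 - 1) = -8 - 3 = -11)
v(t) = t**2 - 5/t (v(t) = -5/t + t*t = -5/t + t**2 = t**2 - 5/t)
(34*v(o(-2)))*(-17) = (34*((-5 + (-11)**3)/(-11)))*(-17) = (34*(-(-5 - 1331)/11))*(-17) = (34*(-1/11*(-1336)))*(-17) = (34*(1336/11))*(-17) = (45424/11)*(-17) = -772208/11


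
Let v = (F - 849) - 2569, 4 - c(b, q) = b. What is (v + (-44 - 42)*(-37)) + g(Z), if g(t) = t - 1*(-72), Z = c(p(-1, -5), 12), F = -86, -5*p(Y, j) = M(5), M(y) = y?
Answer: -245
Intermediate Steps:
p(Y, j) = -1 (p(Y, j) = -⅕*5 = -1)
c(b, q) = 4 - b
Z = 5 (Z = 4 - 1*(-1) = 4 + 1 = 5)
g(t) = 72 + t (g(t) = t + 72 = 72 + t)
v = -3504 (v = (-86 - 849) - 2569 = -935 - 2569 = -3504)
(v + (-44 - 42)*(-37)) + g(Z) = (-3504 + (-44 - 42)*(-37)) + (72 + 5) = (-3504 - 86*(-37)) + 77 = (-3504 + 3182) + 77 = -322 + 77 = -245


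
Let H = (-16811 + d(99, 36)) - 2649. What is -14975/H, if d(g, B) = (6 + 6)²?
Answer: 14975/19316 ≈ 0.77526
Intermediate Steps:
d(g, B) = 144 (d(g, B) = 12² = 144)
H = -19316 (H = (-16811 + 144) - 2649 = -16667 - 2649 = -19316)
-14975/H = -14975/(-19316) = -14975*(-1/19316) = 14975/19316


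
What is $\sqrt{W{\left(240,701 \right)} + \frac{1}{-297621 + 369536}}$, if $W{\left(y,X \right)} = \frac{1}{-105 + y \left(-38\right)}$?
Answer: $\frac{i \sqrt{7393696214}}{8845545} \approx 0.0097209 i$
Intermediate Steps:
$W{\left(y,X \right)} = \frac{1}{-105 - 38 y}$
$\sqrt{W{\left(240,701 \right)} + \frac{1}{-297621 + 369536}} = \sqrt{- \frac{1}{105 + 38 \cdot 240} + \frac{1}{-297621 + 369536}} = \sqrt{- \frac{1}{105 + 9120} + \frac{1}{71915}} = \sqrt{- \frac{1}{9225} + \frac{1}{71915}} = \sqrt{- \frac{12538}{132683175}} = \frac{i \sqrt{7393696214}}{8845545}$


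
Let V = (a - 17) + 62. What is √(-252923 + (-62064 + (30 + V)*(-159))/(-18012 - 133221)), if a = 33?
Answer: I*√642744027850751/50411 ≈ 502.91*I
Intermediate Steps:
V = 78 (V = (33 - 17) + 62 = 16 + 62 = 78)
√(-252923 + (-62064 + (30 + V)*(-159))/(-18012 - 133221)) = √(-252923 + (-62064 + (30 + 78)*(-159))/(-18012 - 133221)) = √(-252923 + (-62064 + 108*(-159))/(-151233)) = √(-252923 + (-62064 - 17172)*(-1/151233)) = √(-252923 - 79236*(-1/151233)) = √(-252923 + 26412/50411) = √(-12750074941/50411) = I*√642744027850751/50411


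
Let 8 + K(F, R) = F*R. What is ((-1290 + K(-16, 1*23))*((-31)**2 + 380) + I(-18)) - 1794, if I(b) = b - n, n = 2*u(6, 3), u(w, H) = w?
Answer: -2235930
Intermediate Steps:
K(F, R) = -8 + F*R
n = 12 (n = 2*6 = 12)
I(b) = -12 + b (I(b) = b - 1*12 = b - 12 = -12 + b)
((-1290 + K(-16, 1*23))*((-31)**2 + 380) + I(-18)) - 1794 = ((-1290 + (-8 - 16*23))*((-31)**2 + 380) + (-12 - 18)) - 1794 = ((-1290 + (-8 - 16*23))*(961 + 380) - 30) - 1794 = ((-1290 + (-8 - 368))*1341 - 30) - 1794 = ((-1290 - 376)*1341 - 30) - 1794 = (-1666*1341 - 30) - 1794 = (-2234106 - 30) - 1794 = -2234136 - 1794 = -2235930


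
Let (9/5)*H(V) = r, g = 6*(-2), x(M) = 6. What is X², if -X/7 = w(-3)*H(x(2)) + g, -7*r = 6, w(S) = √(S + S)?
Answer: 20968/3 + 560*I*√6 ≈ 6989.3 + 1371.7*I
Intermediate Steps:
g = -12
w(S) = √2*√S (w(S) = √(2*S) = √2*√S)
r = -6/7 (r = -⅐*6 = -6/7 ≈ -0.85714)
H(V) = -10/21 (H(V) = (5/9)*(-6/7) = -10/21)
X = 84 + 10*I*√6/3 (X = -7*((√2*√(-3))*(-10/21) - 12) = -7*((√2*(I*√3))*(-10/21) - 12) = -7*((I*√6)*(-10/21) - 12) = -7*(-10*I*√6/21 - 12) = -7*(-12 - 10*I*√6/21) = 84 + 10*I*√6/3 ≈ 84.0 + 8.165*I)
X² = (84 + 10*I*√6/3)²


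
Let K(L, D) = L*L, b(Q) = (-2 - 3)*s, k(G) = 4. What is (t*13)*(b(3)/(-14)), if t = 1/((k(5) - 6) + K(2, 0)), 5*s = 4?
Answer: 13/7 ≈ 1.8571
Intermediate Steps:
s = 4/5 (s = (1/5)*4 = 4/5 ≈ 0.80000)
b(Q) = -4 (b(Q) = (-2 - 3)*(4/5) = -5*4/5 = -4)
K(L, D) = L**2
t = 1/2 (t = 1/((4 - 6) + 2**2) = 1/(-2 + 4) = 1/2 ≈ 0.50000)
(t*13)*(b(3)/(-14)) = ((1/2)*13)*(-4/(-14)) = 13*(-4*(-1/14))/2 = (13/2)*(2/7) = 13/7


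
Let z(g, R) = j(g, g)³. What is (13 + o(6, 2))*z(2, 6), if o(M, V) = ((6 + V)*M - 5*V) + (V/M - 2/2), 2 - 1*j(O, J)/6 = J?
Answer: 0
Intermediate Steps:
j(O, J) = 12 - 6*J
z(g, R) = (12 - 6*g)³
o(M, V) = -1 - 5*V + M*(6 + V) + V/M (o(M, V) = (M*(6 + V) - 5*V) + (V/M - 2*½) = (-5*V + M*(6 + V)) + (V/M - 1) = (-5*V + M*(6 + V)) + (-1 + V/M) = -1 - 5*V + M*(6 + V) + V/M)
(13 + o(6, 2))*z(2, 6) = (13 + (-1 - 5*2 + 6*6 + 6*2 + 2/6))*(-216*(-2 + 2)³) = (13 + (-1 - 10 + 36 + 12 + 2*(⅙)))*(-216*0³) = (13 + (-1 - 10 + 36 + 12 + ⅓))*(-216*0) = (13 + 112/3)*0 = (151/3)*0 = 0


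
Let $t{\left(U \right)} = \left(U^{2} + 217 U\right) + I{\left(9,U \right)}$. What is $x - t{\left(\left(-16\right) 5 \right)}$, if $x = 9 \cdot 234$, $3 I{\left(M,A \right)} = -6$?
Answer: $13068$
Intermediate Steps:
$I{\left(M,A \right)} = -2$ ($I{\left(M,A \right)} = \frac{1}{3} \left(-6\right) = -2$)
$t{\left(U \right)} = -2 + U^{2} + 217 U$ ($t{\left(U \right)} = \left(U^{2} + 217 U\right) - 2 = -2 + U^{2} + 217 U$)
$x = 2106$
$x - t{\left(\left(-16\right) 5 \right)} = 2106 - \left(-2 + \left(\left(-16\right) 5\right)^{2} + 217 \left(\left(-16\right) 5\right)\right) = 2106 - \left(-2 + \left(-80\right)^{2} + 217 \left(-80\right)\right) = 2106 - \left(-2 + 6400 - 17360\right) = 2106 - -10962 = 2106 + 10962 = 13068$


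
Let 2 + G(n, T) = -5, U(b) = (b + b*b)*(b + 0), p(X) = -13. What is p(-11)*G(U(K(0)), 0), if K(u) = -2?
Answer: 91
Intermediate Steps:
U(b) = b*(b + b²) (U(b) = (b + b²)*b = b*(b + b²))
G(n, T) = -7 (G(n, T) = -2 - 5 = -7)
p(-11)*G(U(K(0)), 0) = -13*(-7) = 91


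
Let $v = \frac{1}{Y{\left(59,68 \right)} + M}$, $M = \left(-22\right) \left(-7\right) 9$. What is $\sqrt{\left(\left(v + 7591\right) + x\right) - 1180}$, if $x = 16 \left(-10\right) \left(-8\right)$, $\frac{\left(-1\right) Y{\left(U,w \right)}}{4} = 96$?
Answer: $\frac{\sqrt{7721795766}}{1002} \approx 87.698$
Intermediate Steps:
$Y{\left(U,w \right)} = -384$ ($Y{\left(U,w \right)} = \left(-4\right) 96 = -384$)
$M = 1386$ ($M = 154 \cdot 9 = 1386$)
$x = 1280$ ($x = \left(-160\right) \left(-8\right) = 1280$)
$v = \frac{1}{1002}$ ($v = \frac{1}{-384 + 1386} = \frac{1}{1002} \approx 0.000998$)
$\sqrt{\left(\left(v + 7591\right) + x\right) - 1180} = \sqrt{\left(\left(\frac{1}{1002} + 7591\right) + 1280\right) - 1180} = \sqrt{\left(\frac{7606183}{1002} + 1280\right) - 1180} = \sqrt{\frac{8888743}{1002} - 1180} = \sqrt{\frac{7706383}{1002}} = \frac{\sqrt{7721795766}}{1002}$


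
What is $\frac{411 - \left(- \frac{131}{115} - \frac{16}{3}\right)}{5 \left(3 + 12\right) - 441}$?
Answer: $- \frac{72014}{63135} \approx -1.1406$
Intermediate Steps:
$\frac{411 - \left(- \frac{131}{115} - \frac{16}{3}\right)}{5 \left(3 + 12\right) - 441} = \frac{411 - - \frac{2233}{345}}{5 \cdot 15 - 441} = \frac{411 + \left(\frac{131}{115} + \frac{16}{3}\right)}{75 - 441} = \frac{411 + \frac{2233}{345}}{-366} = \frac{144028}{345} \left(- \frac{1}{366}\right) = - \frac{72014}{63135}$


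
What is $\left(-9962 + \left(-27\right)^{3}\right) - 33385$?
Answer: $-63030$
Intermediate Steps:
$\left(-9962 + \left(-27\right)^{3}\right) - 33385 = \left(-9962 - 19683\right) - 33385 = -29645 - 33385 = -63030$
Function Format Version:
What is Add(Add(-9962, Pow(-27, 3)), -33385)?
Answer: -63030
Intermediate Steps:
Add(Add(-9962, Pow(-27, 3)), -33385) = Add(Add(-9962, -19683), -33385) = Add(-29645, -33385) = -63030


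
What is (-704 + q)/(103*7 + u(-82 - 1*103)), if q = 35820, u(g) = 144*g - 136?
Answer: -35116/26055 ≈ -1.3478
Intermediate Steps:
u(g) = -136 + 144*g
(-704 + q)/(103*7 + u(-82 - 1*103)) = (-704 + 35820)/(103*7 + (-136 + 144*(-82 - 1*103))) = 35116/(721 + (-136 + 144*(-82 - 103))) = 35116/(721 + (-136 + 144*(-185))) = 35116/(721 + (-136 - 26640)) = 35116/(721 - 26776) = 35116/(-26055) = 35116*(-1/26055) = -35116/26055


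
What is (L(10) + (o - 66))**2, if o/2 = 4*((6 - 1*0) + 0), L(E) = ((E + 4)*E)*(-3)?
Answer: 191844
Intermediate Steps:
L(E) = -3*E*(4 + E) (L(E) = ((4 + E)*E)*(-3) = (E*(4 + E))*(-3) = -3*E*(4 + E))
o = 48 (o = 2*(4*((6 - 1*0) + 0)) = 2*(4*((6 + 0) + 0)) = 2*(4*(6 + 0)) = 2*(4*6) = 2*24 = 48)
(L(10) + (o - 66))**2 = (-3*10*(4 + 10) + (48 - 66))**2 = (-3*10*14 - 18)**2 = (-420 - 18)**2 = (-438)**2 = 191844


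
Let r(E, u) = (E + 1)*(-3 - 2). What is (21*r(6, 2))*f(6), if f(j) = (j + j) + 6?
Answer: -13230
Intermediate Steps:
r(E, u) = -5 - 5*E (r(E, u) = (1 + E)*(-5) = -5 - 5*E)
f(j) = 6 + 2*j (f(j) = 2*j + 6 = 6 + 2*j)
(21*r(6, 2))*f(6) = (21*(-5 - 5*6))*(6 + 2*6) = (21*(-5 - 30))*(6 + 12) = (21*(-35))*18 = -735*18 = -13230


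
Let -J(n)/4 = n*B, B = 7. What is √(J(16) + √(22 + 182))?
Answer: √(-448 + 2*√51) ≈ 20.826*I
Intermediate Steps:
J(n) = -28*n (J(n) = -4*n*7 = -28*n)
√(J(16) + √(22 + 182)) = √(-28*16 + √(22 + 182)) = √(-448 + √204) = √(-448 + 2*√51)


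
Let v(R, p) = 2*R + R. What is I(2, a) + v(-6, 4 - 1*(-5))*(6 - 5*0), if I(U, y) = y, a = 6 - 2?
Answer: -104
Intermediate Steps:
a = 4
v(R, p) = 3*R
I(2, a) + v(-6, 4 - 1*(-5))*(6 - 5*0) = 4 + (3*(-6))*(6 - 5*0) = 4 - 18*(6 + 0) = 4 - 18*6 = 4 - 108 = -104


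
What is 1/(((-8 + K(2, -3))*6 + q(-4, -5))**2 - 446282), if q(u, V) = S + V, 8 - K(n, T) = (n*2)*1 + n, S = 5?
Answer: -1/444986 ≈ -2.2473e-6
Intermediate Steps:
K(n, T) = 8 - 3*n (K(n, T) = 8 - ((n*2)*1 + n) = 8 - ((2*n)*1 + n) = 8 - (2*n + n) = 8 - 3*n)
q(u, V) = 5 + V
1/(((-8 + K(2, -3))*6 + q(-4, -5))**2 - 446282) = 1/(((-8 + (8 - 3*2))*6 + (5 - 5))**2 - 446282) = 1/(((-8 + (8 - 6))*6 + 0)**2 - 446282) = 1/(((-8 + 2)*6 + 0)**2 - 446282) = 1/((-6*6 + 0)**2 - 446282) = 1/((-36 + 0)**2 - 446282) = 1/((-36)**2 - 446282) = 1/(1296 - 446282) = 1/(-444986) = -1/444986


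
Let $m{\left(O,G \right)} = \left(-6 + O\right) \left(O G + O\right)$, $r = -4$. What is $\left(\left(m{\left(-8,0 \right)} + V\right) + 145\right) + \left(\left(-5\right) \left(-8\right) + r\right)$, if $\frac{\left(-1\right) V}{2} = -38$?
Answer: $369$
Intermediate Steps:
$V = 76$ ($V = \left(-2\right) \left(-38\right) = 76$)
$m{\left(O,G \right)} = \left(-6 + O\right) \left(O + G O\right)$ ($m{\left(O,G \right)} = \left(-6 + O\right) \left(G O + O\right) = \left(-6 + O\right) \left(O + G O\right)$)
$\left(\left(m{\left(-8,0 \right)} + V\right) + 145\right) + \left(\left(-5\right) \left(-8\right) + r\right) = \left(\left(- 8 \left(-6 - 8 - 0 + 0 \left(-8\right)\right) + 76\right) + 145\right) - -36 = \left(\left(- 8 \left(-6 - 8 + 0 + 0\right) + 76\right) + 145\right) + \left(40 - 4\right) = \left(\left(\left(-8\right) \left(-14\right) + 76\right) + 145\right) + 36 = \left(\left(112 + 76\right) + 145\right) + 36 = \left(188 + 145\right) + 36 = 333 + 36 = 369$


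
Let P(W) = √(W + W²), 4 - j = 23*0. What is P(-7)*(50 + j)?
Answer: 54*√42 ≈ 349.96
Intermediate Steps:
j = 4 (j = 4 - 23*0 = 4 - 1*0 = 4 + 0 = 4)
P(-7)*(50 + j) = √(-7*(1 - 7))*(50 + 4) = √(-7*(-6))*54 = √42*54 = 54*√42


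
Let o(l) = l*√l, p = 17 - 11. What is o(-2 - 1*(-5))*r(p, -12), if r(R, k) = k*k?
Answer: 432*√3 ≈ 748.25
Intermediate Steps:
p = 6
r(R, k) = k²
o(l) = l^(3/2)
o(-2 - 1*(-5))*r(p, -12) = (-2 - 1*(-5))^(3/2)*(-12)² = (-2 + 5)^(3/2)*144 = 3^(3/2)*144 = (3*√3)*144 = 432*√3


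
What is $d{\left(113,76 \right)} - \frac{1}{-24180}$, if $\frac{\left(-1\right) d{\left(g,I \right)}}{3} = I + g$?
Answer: $- \frac{13710059}{24180} \approx -567.0$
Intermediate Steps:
$d{\left(g,I \right)} = - 3 I - 3 g$ ($d{\left(g,I \right)} = - 3 \left(I + g\right) = - 3 I - 3 g$)
$d{\left(113,76 \right)} - \frac{1}{-24180} = \left(\left(-3\right) 76 - 339\right) - \frac{1}{-24180} = \left(-228 - 339\right) - - \frac{1}{24180} = -567 + \frac{1}{24180} = - \frac{13710059}{24180}$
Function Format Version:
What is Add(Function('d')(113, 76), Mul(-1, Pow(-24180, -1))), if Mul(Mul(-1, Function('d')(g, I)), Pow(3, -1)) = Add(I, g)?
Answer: Rational(-13710059, 24180) ≈ -567.00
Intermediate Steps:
Function('d')(g, I) = Add(Mul(-3, I), Mul(-3, g)) (Function('d')(g, I) = Mul(-3, Add(I, g)) = Add(Mul(-3, I), Mul(-3, g)))
Add(Function('d')(113, 76), Mul(-1, Pow(-24180, -1))) = Add(Add(Mul(-3, 76), Mul(-3, 113)), Mul(-1, Pow(-24180, -1))) = Add(Add(-228, -339), Mul(-1, Rational(-1, 24180))) = Add(-567, Rational(1, 24180)) = Rational(-13710059, 24180)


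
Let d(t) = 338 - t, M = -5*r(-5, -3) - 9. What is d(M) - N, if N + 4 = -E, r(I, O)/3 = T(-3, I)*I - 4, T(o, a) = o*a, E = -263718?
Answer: -264552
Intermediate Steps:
T(o, a) = a*o
r(I, O) = -12 - 9*I² (r(I, O) = 3*((I*(-3))*I - 4) = 3*((-3*I)*I - 4) = 3*(-3*I² - 4) = 3*(-4 - 3*I²) = -12 - 9*I²)
M = 1176 (M = -5*(-12 - 9*(-5)²) - 9 = -5*(-12 - 9*25) - 9 = -5*(-12 - 225) - 9 = -5*(-237) - 9 = 1185 - 9 = 1176)
N = 263714 (N = -4 - 1*(-263718) = -4 + 263718 = 263714)
d(M) - N = (338 - 1*1176) - 1*263714 = (338 - 1176) - 263714 = -838 - 263714 = -264552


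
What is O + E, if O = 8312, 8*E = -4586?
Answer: 30955/4 ≈ 7738.8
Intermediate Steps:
E = -2293/4 (E = (⅛)*(-4586) = -2293/4 ≈ -573.25)
O + E = 8312 - 2293/4 = 30955/4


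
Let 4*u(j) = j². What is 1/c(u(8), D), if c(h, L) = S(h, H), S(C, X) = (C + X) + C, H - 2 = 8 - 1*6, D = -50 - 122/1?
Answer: 1/36 ≈ 0.027778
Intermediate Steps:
u(j) = j²/4
D = -172 (D = -50 - 122 = -172)
H = 4 (H = 2 + (8 - 1*6) = 2 + (8 - 6) = 2 + 2 = 4)
S(C, X) = X + 2*C
c(h, L) = 4 + 2*h
1/c(u(8), D) = 1/(4 + 2*((¼)*8²)) = 1/(4 + 2*((¼)*64)) = 1/(4 + 2*16) = 1/(4 + 32) = 1/36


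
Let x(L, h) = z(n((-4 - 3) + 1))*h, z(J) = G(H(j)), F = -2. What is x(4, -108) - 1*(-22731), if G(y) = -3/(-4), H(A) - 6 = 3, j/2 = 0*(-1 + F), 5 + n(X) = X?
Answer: 22650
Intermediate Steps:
n(X) = -5 + X
j = 0 (j = 2*(0*(-1 - 2)) = 2*(0*(-3)) = 2*0 = 0)
H(A) = 9 (H(A) = 6 + 3 = 9)
G(y) = ¾ (G(y) = -3*(-¼) = ¾)
z(J) = ¾
x(L, h) = 3*h/4
x(4, -108) - 1*(-22731) = (¾)*(-108) - 1*(-22731) = -81 + 22731 = 22650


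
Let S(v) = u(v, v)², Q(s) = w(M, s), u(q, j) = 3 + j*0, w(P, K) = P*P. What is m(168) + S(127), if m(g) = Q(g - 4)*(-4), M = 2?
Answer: -7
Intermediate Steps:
w(P, K) = P²
u(q, j) = 3 (u(q, j) = 3 + 0 = 3)
Q(s) = 4 (Q(s) = 2² = 4)
m(g) = -16 (m(g) = 4*(-4) = -16)
S(v) = 9 (S(v) = 3² = 9)
m(168) + S(127) = -16 + 9 = -7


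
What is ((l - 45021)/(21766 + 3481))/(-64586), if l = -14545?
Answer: 29783/815301371 ≈ 3.6530e-5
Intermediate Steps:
((l - 45021)/(21766 + 3481))/(-64586) = ((-14545 - 45021)/(21766 + 3481))/(-64586) = -59566/25247*(-1/64586) = 29783/815301371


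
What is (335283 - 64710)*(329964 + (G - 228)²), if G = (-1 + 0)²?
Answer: 103221705489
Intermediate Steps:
G = 1 (G = (-1)² = 1)
(335283 - 64710)*(329964 + (G - 228)²) = (335283 - 64710)*(329964 + (1 - 228)²) = 270573*(329964 + (-227)²) = 270573*(329964 + 51529) = 270573*381493 = 103221705489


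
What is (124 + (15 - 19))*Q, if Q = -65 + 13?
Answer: -6240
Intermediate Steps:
Q = -52
(124 + (15 - 19))*Q = (124 + (15 - 19))*(-52) = (124 - 4)*(-52) = 120*(-52) = -6240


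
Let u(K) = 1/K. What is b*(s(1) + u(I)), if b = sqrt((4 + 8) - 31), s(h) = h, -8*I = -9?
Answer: 17*I*sqrt(19)/9 ≈ 8.2335*I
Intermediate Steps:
I = 9/8 (I = -1/8*(-9) = 9/8 ≈ 1.1250)
u(K) = 1/K
b = I*sqrt(19) (b = sqrt(12 - 31) = sqrt(-19) = I*sqrt(19) ≈ 4.3589*I)
b*(s(1) + u(I)) = (I*sqrt(19))*(1 + 1/(9/8)) = (I*sqrt(19))*(1 + 8/9) = (I*sqrt(19))*(17/9) = 17*I*sqrt(19)/9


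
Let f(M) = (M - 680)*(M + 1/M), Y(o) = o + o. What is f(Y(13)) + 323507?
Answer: 3984212/13 ≈ 3.0648e+5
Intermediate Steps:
Y(o) = 2*o
f(M) = (-680 + M)*(M + 1/M)
f(Y(13)) + 323507 = (1 + (2*13)**2 - 1360*13 - 680/(2*13)) + 323507 = (1 + 26**2 - 680*26 - 680/26) + 323507 = (1 + 676 - 17680 - 680*1/26) + 323507 = (1 + 676 - 17680 - 340/13) + 323507 = -221379/13 + 323507 = 3984212/13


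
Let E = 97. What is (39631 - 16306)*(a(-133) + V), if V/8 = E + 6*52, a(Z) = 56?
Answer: 77625600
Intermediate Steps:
V = 3272 (V = 8*(97 + 6*52) = 8*(97 + 312) = 8*409 = 3272)
(39631 - 16306)*(a(-133) + V) = (39631 - 16306)*(56 + 3272) = 23325*3328 = 77625600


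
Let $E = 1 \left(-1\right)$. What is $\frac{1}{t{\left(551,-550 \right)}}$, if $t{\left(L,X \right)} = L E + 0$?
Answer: $- \frac{1}{551} \approx -0.0018149$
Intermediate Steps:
$E = -1$
$t{\left(L,X \right)} = - L$ ($t{\left(L,X \right)} = L \left(-1\right) + 0 = - L + 0 = - L$)
$\frac{1}{t{\left(551,-550 \right)}} = \frac{1}{\left(-1\right) 551} = \frac{1}{-551} = - \frac{1}{551}$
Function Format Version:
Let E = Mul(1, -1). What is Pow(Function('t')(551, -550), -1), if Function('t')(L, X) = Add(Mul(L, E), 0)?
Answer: Rational(-1, 551) ≈ -0.0018149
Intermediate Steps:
E = -1
Function('t')(L, X) = Mul(-1, L) (Function('t')(L, X) = Add(Mul(L, -1), 0) = Add(Mul(-1, L), 0) = Mul(-1, L))
Pow(Function('t')(551, -550), -1) = Pow(Mul(-1, 551), -1) = Pow(-551, -1) = Rational(-1, 551)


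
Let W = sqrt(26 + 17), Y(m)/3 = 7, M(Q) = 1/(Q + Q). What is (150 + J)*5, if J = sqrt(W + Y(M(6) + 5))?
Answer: 750 + 5*sqrt(21 + sqrt(43)) ≈ 776.25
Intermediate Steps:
M(Q) = 1/(2*Q)
Y(m) = 21 (Y(m) = 3*7 = 21)
W = sqrt(43) ≈ 6.5574
J = sqrt(21 + sqrt(43)) (J = sqrt(sqrt(43) + 21) = sqrt(21 + sqrt(43)) ≈ 5.2495)
(150 + J)*5 = (150 + sqrt(21 + sqrt(43)))*5 = 750 + 5*sqrt(21 + sqrt(43))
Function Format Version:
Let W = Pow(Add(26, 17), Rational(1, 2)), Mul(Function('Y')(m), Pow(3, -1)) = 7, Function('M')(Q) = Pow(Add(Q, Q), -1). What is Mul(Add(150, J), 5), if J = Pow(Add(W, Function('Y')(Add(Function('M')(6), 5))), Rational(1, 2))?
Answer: Add(750, Mul(5, Pow(Add(21, Pow(43, Rational(1, 2))), Rational(1, 2)))) ≈ 776.25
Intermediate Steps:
Function('M')(Q) = Mul(Rational(1, 2), Pow(Q, -1)) (Function('M')(Q) = Pow(Mul(2, Q), -1) = Mul(Rational(1, 2), Pow(Q, -1)))
Function('Y')(m) = 21 (Function('Y')(m) = Mul(3, 7) = 21)
W = Pow(43, Rational(1, 2)) ≈ 6.5574
J = Pow(Add(21, Pow(43, Rational(1, 2))), Rational(1, 2)) (J = Pow(Add(Pow(43, Rational(1, 2)), 21), Rational(1, 2)) = Pow(Add(21, Pow(43, Rational(1, 2))), Rational(1, 2)) ≈ 5.2495)
Mul(Add(150, J), 5) = Mul(Add(150, Pow(Add(21, Pow(43, Rational(1, 2))), Rational(1, 2))), 5) = Add(750, Mul(5, Pow(Add(21, Pow(43, Rational(1, 2))), Rational(1, 2))))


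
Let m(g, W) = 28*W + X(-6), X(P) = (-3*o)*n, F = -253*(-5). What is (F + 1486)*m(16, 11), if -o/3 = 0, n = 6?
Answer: 847308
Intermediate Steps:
o = 0 (o = -3*0 = 0)
F = 1265
X(P) = 0 (X(P) = -3*0*6 = 0*6 = 0)
m(g, W) = 28*W (m(g, W) = 28*W + 0 = 28*W)
(F + 1486)*m(16, 11) = (1265 + 1486)*(28*11) = 2751*308 = 847308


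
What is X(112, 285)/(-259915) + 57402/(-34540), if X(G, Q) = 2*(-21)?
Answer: -298363803/179549282 ≈ -1.6617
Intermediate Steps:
X(G, Q) = -42
X(112, 285)/(-259915) + 57402/(-34540) = -42/(-259915) + 57402/(-34540) = -42*(-1/259915) + 57402*(-1/34540) = 42/259915 - 28701/17270 = -298363803/179549282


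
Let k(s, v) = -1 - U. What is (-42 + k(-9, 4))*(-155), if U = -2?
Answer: 6355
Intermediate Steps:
k(s, v) = 1 (k(s, v) = -1 - 1*(-2) = -1 + 2 = 1)
(-42 + k(-9, 4))*(-155) = (-42 + 1)*(-155) = -41*(-155) = 6355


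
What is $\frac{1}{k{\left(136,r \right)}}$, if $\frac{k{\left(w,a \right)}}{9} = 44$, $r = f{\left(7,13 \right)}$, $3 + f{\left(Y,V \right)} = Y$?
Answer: $\frac{1}{396} \approx 0.0025253$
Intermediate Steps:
$f{\left(Y,V \right)} = -3 + Y$
$r = 4$ ($r = -3 + 7 = 4$)
$k{\left(w,a \right)} = 396$ ($k{\left(w,a \right)} = 9 \cdot 44 = 396$)
$\frac{1}{k{\left(136,r \right)}} = \frac{1}{396}$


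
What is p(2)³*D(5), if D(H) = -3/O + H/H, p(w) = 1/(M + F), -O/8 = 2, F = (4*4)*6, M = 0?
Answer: 19/14155776 ≈ 1.3422e-6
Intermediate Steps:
F = 96 (F = 16*6 = 96)
O = -16 (O = -8*2 = -16)
p(w) = 1/96 (p(w) = 1/(0 + 96) = 1/96)
D(H) = 19/16 (D(H) = -3/(-16) + H/H = -3*(-1/16) + 1 = 3/16 + 1 = 19/16)
p(2)³*D(5) = (1/96)³*(19/16) = (1/884736)*(19/16) = 19/14155776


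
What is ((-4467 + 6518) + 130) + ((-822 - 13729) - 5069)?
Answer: -17439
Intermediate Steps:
((-4467 + 6518) + 130) + ((-822 - 13729) - 5069) = (2051 + 130) + (-14551 - 5069) = 2181 - 19620 = -17439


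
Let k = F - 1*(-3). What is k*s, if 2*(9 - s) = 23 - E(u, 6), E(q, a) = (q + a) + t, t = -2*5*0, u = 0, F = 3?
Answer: 3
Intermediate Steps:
t = 0 (t = -10*0 = 0)
k = 6 (k = 3 - 1*(-3) = 3 + 3 = 6)
E(q, a) = a + q (E(q, a) = (q + a) + 0 = (a + q) + 0 = a + q)
s = 1/2 (s = 9 - (23 - (6 + 0))/2 = 9 - (23 - 1*6)/2 = 9 - (23 - 6)/2 = 9 - 1/2*17 = 9 - 17/2 = 1/2 ≈ 0.50000)
k*s = 6*(1/2) = 3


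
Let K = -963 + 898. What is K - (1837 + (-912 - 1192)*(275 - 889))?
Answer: -1293758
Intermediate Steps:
K = -65
K - (1837 + (-912 - 1192)*(275 - 889)) = -65 - (1837 + (-912 - 1192)*(275 - 889)) = -65 - (1837 - 2104*(-614)) = -65 - (1837 + 1291856) = -65 - 1*1293693 = -65 - 1293693 = -1293758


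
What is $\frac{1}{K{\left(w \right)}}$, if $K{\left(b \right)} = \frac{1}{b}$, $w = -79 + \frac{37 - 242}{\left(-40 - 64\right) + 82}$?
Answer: $- \frac{1533}{22} \approx -69.682$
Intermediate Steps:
$w = - \frac{1533}{22}$ ($w = -79 - \frac{205}{\left(-40 - 64\right) + 82} = -79 - \frac{205}{-104 + 82} = -79 - \frac{205}{-22} = -79 - - \frac{205}{22} = -79 + \frac{205}{22} = - \frac{1533}{22} \approx -69.682$)
$\frac{1}{K{\left(w \right)}} = \frac{1}{\frac{1}{- \frac{1533}{22}}} = \frac{1}{- \frac{22}{1533}} = - \frac{1533}{22}$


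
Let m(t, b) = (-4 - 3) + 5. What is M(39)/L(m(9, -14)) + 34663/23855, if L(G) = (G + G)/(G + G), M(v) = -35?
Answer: -800262/23855 ≈ -33.547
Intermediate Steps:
m(t, b) = -2 (m(t, b) = -7 + 5 = -2)
L(G) = 1 (L(G) = (2*G)/((2*G)) = (2*G)*(1/(2*G)) = 1)
M(39)/L(m(9, -14)) + 34663/23855 = -35/1 + 34663/23855 = -35*1 + 34663*(1/23855) = -35 + 34663/23855 = -800262/23855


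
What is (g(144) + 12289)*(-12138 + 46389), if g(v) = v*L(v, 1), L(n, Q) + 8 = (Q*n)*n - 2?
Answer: 102644527083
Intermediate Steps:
L(n, Q) = -10 + Q*n² (L(n, Q) = -8 + ((Q*n)*n - 2) = -8 + (Q*n² - 2) = -8 + (-2 + Q*n²) = -10 + Q*n²)
g(v) = v*(-10 + v²) (g(v) = v*(-10 + 1*v²) = v*(-10 + v²))
(g(144) + 12289)*(-12138 + 46389) = (144*(-10 + 144²) + 12289)*(-12138 + 46389) = (144*(-10 + 20736) + 12289)*34251 = (144*20726 + 12289)*34251 = (2984544 + 12289)*34251 = 2996833*34251 = 102644527083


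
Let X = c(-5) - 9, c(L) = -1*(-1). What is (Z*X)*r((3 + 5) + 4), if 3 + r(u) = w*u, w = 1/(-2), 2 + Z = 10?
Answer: 576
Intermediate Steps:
Z = 8 (Z = -2 + 10 = 8)
c(L) = 1
w = -½ ≈ -0.50000
X = -8 (X = 1 - 9 = -8)
r(u) = -3 - u/2
(Z*X)*r((3 + 5) + 4) = (8*(-8))*(-3 - ((3 + 5) + 4)/2) = -64*(-3 - (8 + 4)/2) = -64*(-3 - ½*12) = -64*(-3 - 6) = -64*(-9) = 576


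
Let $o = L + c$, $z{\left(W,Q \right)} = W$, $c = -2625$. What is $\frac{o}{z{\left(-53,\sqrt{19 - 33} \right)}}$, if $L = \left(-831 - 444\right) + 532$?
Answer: $\frac{3368}{53} \approx 63.547$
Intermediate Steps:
$L = -743$ ($L = -1275 + 532 = -743$)
$o = -3368$ ($o = -743 - 2625 = -3368$)
$\frac{o}{z{\left(-53,\sqrt{19 - 33} \right)}} = - \frac{3368}{-53} = \left(-3368\right) \left(- \frac{1}{53}\right) = \frac{3368}{53}$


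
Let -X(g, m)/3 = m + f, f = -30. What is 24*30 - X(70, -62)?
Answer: 444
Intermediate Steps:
X(g, m) = 90 - 3*m (X(g, m) = -3*(m - 30) = -3*(-30 + m) = 90 - 3*m)
24*30 - X(70, -62) = 24*30 - (90 - 3*(-62)) = 720 - (90 + 186) = 720 - 1*276 = 720 - 276 = 444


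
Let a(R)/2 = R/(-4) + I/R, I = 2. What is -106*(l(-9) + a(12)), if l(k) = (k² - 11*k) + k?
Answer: -52576/3 ≈ -17525.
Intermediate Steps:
a(R) = 4/R - R/2 (a(R) = 2*(R/(-4) + 2/R) = 2*(R*(-¼) + 2/R) = 2*(-R/4 + 2/R) = 2*(2/R - R/4) = 4/R - R/2)
l(k) = k² - 10*k
-106*(l(-9) + a(12)) = -106*(-9*(-10 - 9) + (4/12 - ½*12)) = -106*(-9*(-19) + (4*(1/12) - 6)) = -106*(171 + (⅓ - 6)) = -106*(171 - 17/3) = -106*496/3 = -52576/3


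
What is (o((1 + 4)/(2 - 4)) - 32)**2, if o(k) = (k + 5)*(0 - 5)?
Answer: 7921/4 ≈ 1980.3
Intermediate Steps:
o(k) = -25 - 5*k (o(k) = (5 + k)*(-5) = -25 - 5*k)
(o((1 + 4)/(2 - 4)) - 32)**2 = ((-25 - 5*(1 + 4)/(2 - 4)) - 32)**2 = ((-25 - 25/(-2)) - 32)**2 = ((-25 - 25*(-1)/2) - 32)**2 = ((-25 - 5*(-5/2)) - 32)**2 = ((-25 + 25/2) - 32)**2 = (-25/2 - 32)**2 = (-89/2)**2 = 7921/4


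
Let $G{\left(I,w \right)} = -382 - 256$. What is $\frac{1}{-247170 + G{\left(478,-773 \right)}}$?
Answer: $- \frac{1}{247808} \approx -4.0354 \cdot 10^{-6}$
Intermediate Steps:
$G{\left(I,w \right)} = -638$
$\frac{1}{-247170 + G{\left(478,-773 \right)}} = \frac{1}{-247170 - 638} = \frac{1}{-247808} = - \frac{1}{247808}$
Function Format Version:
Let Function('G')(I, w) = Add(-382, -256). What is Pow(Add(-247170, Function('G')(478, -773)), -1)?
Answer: Rational(-1, 247808) ≈ -4.0354e-6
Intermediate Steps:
Function('G')(I, w) = -638
Pow(Add(-247170, Function('G')(478, -773)), -1) = Pow(Add(-247170, -638), -1) = Pow(-247808, -1) = Rational(-1, 247808)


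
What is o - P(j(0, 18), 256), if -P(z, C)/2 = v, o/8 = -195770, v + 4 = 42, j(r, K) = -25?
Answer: -1566084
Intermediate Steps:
v = 38 (v = -4 + 42 = 38)
o = -1566160 (o = 8*(-195770) = -1566160)
P(z, C) = -76 (P(z, C) = -2*38 = -76)
o - P(j(0, 18), 256) = -1566160 - 1*(-76) = -1566160 + 76 = -1566084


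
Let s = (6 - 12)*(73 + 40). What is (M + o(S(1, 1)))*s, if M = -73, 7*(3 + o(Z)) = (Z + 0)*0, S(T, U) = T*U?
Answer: 51528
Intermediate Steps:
s = -678 (s = -6*113 = -678)
o(Z) = -3 (o(Z) = -3 + ((Z + 0)*0)/7 = -3 + (Z*0)/7 = -3 + (⅐)*0 = -3 + 0 = -3)
(M + o(S(1, 1)))*s = (-73 - 3)*(-678) = -76*(-678) = 51528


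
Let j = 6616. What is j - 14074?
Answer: -7458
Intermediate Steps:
j - 14074 = 6616 - 14074 = -7458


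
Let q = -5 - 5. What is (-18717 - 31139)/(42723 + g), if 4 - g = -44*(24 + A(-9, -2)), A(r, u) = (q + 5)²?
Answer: -49856/44883 ≈ -1.1108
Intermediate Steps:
q = -10
A(r, u) = 25 (A(r, u) = (-10 + 5)² = (-5)² = 25)
g = 2160 (g = 4 - (-44)*(24 + 25) = 4 - (-44)*49 = 4 - 1*(-2156) = 4 + 2156 = 2160)
(-18717 - 31139)/(42723 + g) = (-18717 - 31139)/(42723 + 2160) = -49856/44883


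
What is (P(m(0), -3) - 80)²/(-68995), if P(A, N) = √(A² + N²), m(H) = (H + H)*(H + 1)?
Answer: -5929/68995 ≈ -0.085934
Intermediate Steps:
m(H) = 2*H*(1 + H) (m(H) = (2*H)*(1 + H) = 2*H*(1 + H))
(P(m(0), -3) - 80)²/(-68995) = (√((2*0*(1 + 0))² + (-3)²) - 80)²/(-68995) = (√((2*0*1)² + 9) - 80)²*(-1/68995) = (√(0² + 9) - 80)²*(-1/68995) = (√(0 + 9) - 80)²*(-1/68995) = (√9 - 80)²*(-1/68995) = (3 - 80)²*(-1/68995) = (-77)²*(-1/68995) = 5929*(-1/68995) = -5929/68995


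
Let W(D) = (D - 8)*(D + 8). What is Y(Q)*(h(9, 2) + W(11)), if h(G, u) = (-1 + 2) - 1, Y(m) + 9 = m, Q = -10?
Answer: -1083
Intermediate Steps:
Y(m) = -9 + m
W(D) = (-8 + D)*(8 + D)
h(G, u) = 0 (h(G, u) = 1 - 1 = 0)
Y(Q)*(h(9, 2) + W(11)) = (-9 - 10)*(0 + (-64 + 11**2)) = -19*(0 + (-64 + 121)) = -19*(0 + 57) = -19*57 = -1083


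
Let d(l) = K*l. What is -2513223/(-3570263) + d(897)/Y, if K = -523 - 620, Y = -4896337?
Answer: 15966073880424/17481210826631 ≈ 0.91333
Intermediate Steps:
K = -1143
d(l) = -1143*l
-2513223/(-3570263) + d(897)/Y = -2513223/(-3570263) - 1143*897/(-4896337) = -2513223*(-1/3570263) - 1025271*(-1/4896337) = 2513223/3570263 + 1025271/4896337 = 15966073880424/17481210826631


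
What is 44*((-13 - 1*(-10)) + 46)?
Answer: 1892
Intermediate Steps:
44*((-13 - 1*(-10)) + 46) = 44*((-13 + 10) + 46) = 44*(-3 + 46) = 44*43 = 1892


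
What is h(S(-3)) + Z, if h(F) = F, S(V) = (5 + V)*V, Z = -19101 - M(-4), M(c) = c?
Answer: -19103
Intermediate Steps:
Z = -19097 (Z = -19101 - 1*(-4) = -19101 + 4 = -19097)
S(V) = V*(5 + V)
h(S(-3)) + Z = -3*(5 - 3) - 19097 = -3*2 - 19097 = -6 - 19097 = -19103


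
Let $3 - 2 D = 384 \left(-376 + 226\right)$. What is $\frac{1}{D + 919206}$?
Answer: $\frac{2}{1896015} \approx 1.0548 \cdot 10^{-6}$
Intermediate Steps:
$D = \frac{57603}{2}$ ($D = \frac{3}{2} - \frac{384 \left(-376 + 226\right)}{2} = \frac{3}{2} - \frac{384 \left(-150\right)}{2} = \frac{3}{2} - -28800 = \frac{3}{2} + 28800 = \frac{57603}{2} \approx 28802.0$)
$\frac{1}{D + 919206} = \frac{1}{\frac{57603}{2} + 919206} = \frac{1}{\frac{1896015}{2}} = \frac{2}{1896015}$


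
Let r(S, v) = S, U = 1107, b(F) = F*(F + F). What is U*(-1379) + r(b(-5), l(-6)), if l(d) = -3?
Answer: -1526503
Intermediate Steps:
b(F) = 2*F**2 (b(F) = F*(2*F) = 2*F**2)
U*(-1379) + r(b(-5), l(-6)) = 1107*(-1379) + 2*(-5)**2 = -1526553 + 2*25 = -1526553 + 50 = -1526503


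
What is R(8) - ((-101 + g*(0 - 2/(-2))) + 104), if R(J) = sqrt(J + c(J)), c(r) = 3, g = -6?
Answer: 3 + sqrt(11) ≈ 6.3166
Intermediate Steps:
R(J) = sqrt(3 + J) (R(J) = sqrt(J + 3) = sqrt(3 + J))
R(8) - ((-101 + g*(0 - 2/(-2))) + 104) = sqrt(3 + 8) - ((-101 - 6*(0 - 2/(-2))) + 104) = sqrt(11) - ((-101 - 6*(0 - 2*(-1/2))) + 104) = sqrt(11) - ((-101 - 6*(0 + 1)) + 104) = sqrt(11) - ((-101 - 6*1) + 104) = sqrt(11) - ((-101 - 6) + 104) = sqrt(11) - (-107 + 104) = sqrt(11) - 1*(-3) = sqrt(11) + 3 = 3 + sqrt(11)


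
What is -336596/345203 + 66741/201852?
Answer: -14967794123/23226638652 ≈ -0.64442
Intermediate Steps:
-336596/345203 + 66741/201852 = -336596*1/345203 + 66741*(1/201852) = -336596/345203 + 22247/67284 = -14967794123/23226638652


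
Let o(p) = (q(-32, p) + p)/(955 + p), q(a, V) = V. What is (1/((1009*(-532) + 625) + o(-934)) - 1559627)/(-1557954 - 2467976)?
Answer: 8781706749239/22668584637815 ≈ 0.38740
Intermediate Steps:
o(p) = 2*p/(955 + p) (o(p) = (p + p)/(955 + p) = (2*p)/(955 + p) = 2*p/(955 + p))
(1/((1009*(-532) + 625) + o(-934)) - 1559627)/(-1557954 - 2467976) = (1/((1009*(-532) + 625) + 2*(-934)/(955 - 934)) - 1559627)/(-1557954 - 2467976) = (1/((-536788 + 625) + 2*(-934)/21) - 1559627)/(-4025930) = (1/(-536163 + 2*(-934)*(1/21)) - 1559627)*(-1/4025930) = (1/(-536163 - 1868/21) - 1559627)*(-1/4025930) = (1/(-11261291/21) - 1559627)*(-1/4025930) = (-21/11261291 - 1559627)*(-1/4025930) = -17563413498478/11261291*(-1/4025930) = 8781706749239/22668584637815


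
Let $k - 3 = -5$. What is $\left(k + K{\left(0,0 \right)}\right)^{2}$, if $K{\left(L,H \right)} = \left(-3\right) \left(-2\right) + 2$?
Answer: $36$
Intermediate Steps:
$k = -2$ ($k = 3 - 5 = -2$)
$K{\left(L,H \right)} = 8$ ($K{\left(L,H \right)} = 6 + 2 = 8$)
$\left(k + K{\left(0,0 \right)}\right)^{2} = \left(-2 + 8\right)^{2} = 6^{2} = 36$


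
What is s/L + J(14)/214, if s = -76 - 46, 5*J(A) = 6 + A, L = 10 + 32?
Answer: -6485/2247 ≈ -2.8861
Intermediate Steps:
L = 42
J(A) = 6/5 + A/5 (J(A) = (6 + A)/5 = 6/5 + A/5)
s = -122
s/L + J(14)/214 = -122/42 + (6/5 + (⅕)*14)/214 = -122*1/42 + (6/5 + 14/5)*(1/214) = -61/21 + 4*(1/214) = -61/21 + 2/107 = -6485/2247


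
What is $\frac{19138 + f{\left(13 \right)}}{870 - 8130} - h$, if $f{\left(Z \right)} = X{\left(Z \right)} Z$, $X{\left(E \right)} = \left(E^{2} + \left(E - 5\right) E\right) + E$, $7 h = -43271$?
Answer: $\frac{78496867}{12705} \approx 6178.4$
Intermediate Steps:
$h = - \frac{43271}{7}$ ($h = \frac{1}{7} \left(-43271\right) = - \frac{43271}{7} \approx -6181.6$)
$X{\left(E \right)} = E + E^{2} + E \left(-5 + E\right)$ ($X{\left(E \right)} = \left(E^{2} + \left(-5 + E\right) E\right) + E = \left(E^{2} + E \left(-5 + E\right)\right) + E = E + E^{2} + E \left(-5 + E\right)$)
$f{\left(Z \right)} = 2 Z^{2} \left(-2 + Z\right)$ ($f{\left(Z \right)} = 2 Z \left(-2 + Z\right) Z = 2 Z^{2} \left(-2 + Z\right)$)
$\frac{19138 + f{\left(13 \right)}}{870 - 8130} - h = \frac{19138 + 2 \cdot 13^{2} \left(-2 + 13\right)}{870 - 8130} - - \frac{43271}{7} = \frac{19138 + 2 \cdot 169 \cdot 11}{-7260} + \frac{43271}{7} = \left(19138 + 3718\right) \left(- \frac{1}{7260}\right) + \frac{43271}{7} = 22856 \left(- \frac{1}{7260}\right) + \frac{43271}{7} = - \frac{5714}{1815} + \frac{43271}{7} = \frac{78496867}{12705}$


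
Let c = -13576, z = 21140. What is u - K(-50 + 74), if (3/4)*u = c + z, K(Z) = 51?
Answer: 30103/3 ≈ 10034.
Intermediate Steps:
u = 30256/3 (u = 4*(-13576 + 21140)/3 = (4/3)*7564 = 30256/3 ≈ 10085.)
u - K(-50 + 74) = 30256/3 - 1*51 = 30256/3 - 51 = 30103/3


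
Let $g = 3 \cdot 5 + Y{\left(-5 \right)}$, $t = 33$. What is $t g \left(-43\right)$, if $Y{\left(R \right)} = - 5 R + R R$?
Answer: $-92235$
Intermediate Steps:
$Y{\left(R \right)} = R^{2} - 5 R$ ($Y{\left(R \right)} = - 5 R + R^{2} = R^{2} - 5 R$)
$g = 65$ ($g = 3 \cdot 5 - 5 \left(-5 - 5\right) = 15 - -50 = 15 + 50 = 65$)
$t g \left(-43\right) = 33 \cdot 65 \left(-43\right) = 2145 \left(-43\right) = -92235$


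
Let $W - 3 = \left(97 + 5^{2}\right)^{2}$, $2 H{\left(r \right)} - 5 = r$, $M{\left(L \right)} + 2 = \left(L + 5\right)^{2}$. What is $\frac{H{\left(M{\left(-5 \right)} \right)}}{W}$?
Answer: $\frac{3}{29774} \approx 0.00010076$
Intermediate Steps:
$M{\left(L \right)} = -2 + \left(5 + L\right)^{2}$ ($M{\left(L \right)} = -2 + \left(L + 5\right)^{2} = -2 + \left(5 + L\right)^{2}$)
$H{\left(r \right)} = \frac{5}{2} + \frac{r}{2}$
$W = 14887$ ($W = 3 + \left(97 + 5^{2}\right)^{2} = 3 + \left(97 + 25\right)^{2} = 3 + 122^{2} = 3 + 14884 = 14887$)
$\frac{H{\left(M{\left(-5 \right)} \right)}}{W} = \frac{\frac{5}{2} + \frac{-2 + \left(5 - 5\right)^{2}}{2}}{14887} = \left(\frac{5}{2} + \frac{-2 + 0^{2}}{2}\right) \frac{1}{14887} = \left(\frac{5}{2} + \frac{-2 + 0}{2}\right) \frac{1}{14887} = \left(\frac{5}{2} + \frac{1}{2} \left(-2\right)\right) \frac{1}{14887} = \left(\frac{5}{2} - 1\right) \frac{1}{14887} = \frac{3}{2} \cdot \frac{1}{14887} = \frac{3}{29774}$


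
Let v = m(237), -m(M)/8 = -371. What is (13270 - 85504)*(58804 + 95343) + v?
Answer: -11134651430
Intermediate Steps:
m(M) = 2968 (m(M) = -8*(-371) = 2968)
v = 2968
(13270 - 85504)*(58804 + 95343) + v = (13270 - 85504)*(58804 + 95343) + 2968 = -72234*154147 + 2968 = -11134654398 + 2968 = -11134651430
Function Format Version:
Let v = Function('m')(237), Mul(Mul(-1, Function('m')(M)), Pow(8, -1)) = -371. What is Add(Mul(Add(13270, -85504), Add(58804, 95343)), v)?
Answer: -11134651430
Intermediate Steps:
Function('m')(M) = 2968 (Function('m')(M) = Mul(-8, -371) = 2968)
v = 2968
Add(Mul(Add(13270, -85504), Add(58804, 95343)), v) = Add(Mul(Add(13270, -85504), Add(58804, 95343)), 2968) = Add(Mul(-72234, 154147), 2968) = Add(-11134654398, 2968) = -11134651430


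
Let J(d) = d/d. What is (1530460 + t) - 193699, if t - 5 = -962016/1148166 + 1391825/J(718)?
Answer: 522145742015/191361 ≈ 2.7286e+6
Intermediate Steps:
J(d) = 1
t = 266341820294/191361 (t = 5 + (-962016/1148166 + 1391825/1) = 5 + (-962016*1/1148166 + 1391825*1) = 5 + (-160336/191361 + 1391825) = 5 + 266340863489/191361 = 266341820294/191361 ≈ 1.3918e+6)
(1530460 + t) - 193699 = (1530460 + 266341820294/191361) - 193699 = 559212176354/191361 - 193699 = 522145742015/191361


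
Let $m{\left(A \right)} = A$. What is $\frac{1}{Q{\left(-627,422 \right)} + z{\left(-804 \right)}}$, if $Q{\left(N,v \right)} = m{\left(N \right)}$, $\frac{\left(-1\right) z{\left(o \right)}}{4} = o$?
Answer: $\frac{1}{2589} \approx 0.00038625$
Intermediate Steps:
$z{\left(o \right)} = - 4 o$
$Q{\left(N,v \right)} = N$
$\frac{1}{Q{\left(-627,422 \right)} + z{\left(-804 \right)}} = \frac{1}{-627 - -3216} = \frac{1}{-627 + 3216} = \frac{1}{2589}$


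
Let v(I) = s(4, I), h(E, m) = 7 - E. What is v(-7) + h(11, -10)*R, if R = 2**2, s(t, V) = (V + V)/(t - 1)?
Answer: -62/3 ≈ -20.667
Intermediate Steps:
s(t, V) = 2*V/(-1 + t) (s(t, V) = (2*V)/(-1 + t) = 2*V/(-1 + t))
v(I) = 2*I/3 (v(I) = 2*I/(-1 + 4) = 2*I/3)
R = 4
v(-7) + h(11, -10)*R = (2/3)*(-7) + (7 - 1*11)*4 = -14/3 + (7 - 11)*4 = -14/3 - 4*4 = -14/3 - 16 = -62/3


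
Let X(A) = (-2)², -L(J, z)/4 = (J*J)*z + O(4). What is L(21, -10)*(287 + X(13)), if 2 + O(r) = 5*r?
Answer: 5112288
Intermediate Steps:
O(r) = -2 + 5*r
L(J, z) = -72 - 4*z*J² (L(J, z) = -4*((J*J)*z + (-2 + 5*4)) = -4*(J²*z + (-2 + 20)) = -4*(z*J² + 18) = -4*(18 + z*J²) = -72 - 4*z*J²)
X(A) = 4
L(21, -10)*(287 + X(13)) = (-72 - 4*(-10)*21²)*(287 + 4) = (-72 - 4*(-10)*441)*291 = (-72 + 17640)*291 = 17568*291 = 5112288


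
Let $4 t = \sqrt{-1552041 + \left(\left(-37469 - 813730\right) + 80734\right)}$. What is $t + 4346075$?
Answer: $4346075 + \frac{i \sqrt{2322506}}{4} \approx 4.3461 \cdot 10^{6} + 380.99 i$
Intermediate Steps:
$t = \frac{i \sqrt{2322506}}{4}$ ($t = \frac{\sqrt{-1552041 + \left(\left(-37469 - 813730\right) + 80734\right)}}{4} = \frac{\sqrt{-1552041 + \left(-851199 + 80734\right)}}{4} = \frac{\sqrt{-1552041 - 770465}}{4} = \frac{\sqrt{-2322506}}{4} = \frac{i \sqrt{2322506}}{4} \approx 380.99 i$)
$t + 4346075 = \frac{i \sqrt{2322506}}{4} + 4346075 = 4346075 + \frac{i \sqrt{2322506}}{4}$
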